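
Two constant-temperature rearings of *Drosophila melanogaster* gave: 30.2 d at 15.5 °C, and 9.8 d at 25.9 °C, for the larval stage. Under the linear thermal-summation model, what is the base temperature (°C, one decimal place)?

Under the model K = D·(T − T_b), so D₁·(T₁ − T_b) = D₂·(T₂ − T_b).
30.2·(15.5 − T_b) = 9.8·(25.9 − T_b)
T_b = (30.2·15.5 − 9.8·25.9) / (30.2 − 9.8) = 214.28 / 20.4 = 10.504 °C ≈ 10.5 °C.

10.5 °C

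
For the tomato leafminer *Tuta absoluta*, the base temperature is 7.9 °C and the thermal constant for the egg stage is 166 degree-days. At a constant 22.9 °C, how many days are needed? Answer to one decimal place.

11.1 days

Daily accumulation = 22.9 − 7.9 = 15.0 DD/day.
Duration = 166 / 15.0 = 11.067 ≈ 11.1 days.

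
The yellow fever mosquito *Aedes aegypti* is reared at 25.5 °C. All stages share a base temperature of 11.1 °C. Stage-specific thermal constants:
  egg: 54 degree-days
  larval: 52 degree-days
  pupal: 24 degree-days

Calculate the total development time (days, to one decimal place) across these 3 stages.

9.0 days

Daily accumulation at 25.5 °C = 25.5 − 11.1 = 14.4 DD/day.
Total K = 54 + 52 + 24 = 130 DD.
Total duration = 130 / 14.4 = 9.028 ≈ 9.0 days.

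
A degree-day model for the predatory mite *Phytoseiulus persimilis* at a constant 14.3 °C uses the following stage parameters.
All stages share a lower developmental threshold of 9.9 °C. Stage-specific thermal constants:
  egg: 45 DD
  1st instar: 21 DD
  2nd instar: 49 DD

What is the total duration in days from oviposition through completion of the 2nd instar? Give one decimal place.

26.1 days

Daily accumulation at 14.3 °C = 14.3 − 9.9 = 4.4 DD/day.
Total K = 45 + 21 + 49 = 115 DD.
Total duration = 115 / 4.4 = 26.136 ≈ 26.1 days.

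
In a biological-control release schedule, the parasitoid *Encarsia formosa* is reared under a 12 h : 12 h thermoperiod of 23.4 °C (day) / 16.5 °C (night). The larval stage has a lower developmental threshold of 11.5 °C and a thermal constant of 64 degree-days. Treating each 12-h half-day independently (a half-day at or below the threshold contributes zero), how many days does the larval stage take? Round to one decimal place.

7.6 days

Day half: max(0, 23.4 − 11.5) × 0.5 = 11.9 × 0.5 = 5.95 DD.
Night half: max(0, 16.5 − 11.5) × 0.5 = 5.0 × 0.5 = 2.50 DD.
Per 24 h: 8.45 DD/day.
Duration = 64 / 8.45 = 7.574 ≈ 7.6 days.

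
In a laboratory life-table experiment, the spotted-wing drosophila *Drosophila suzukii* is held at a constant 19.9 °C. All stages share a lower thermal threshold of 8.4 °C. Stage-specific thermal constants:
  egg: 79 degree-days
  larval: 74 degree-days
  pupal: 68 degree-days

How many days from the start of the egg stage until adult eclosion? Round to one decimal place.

19.2 days

Daily accumulation at 19.9 °C = 19.9 − 8.4 = 11.5 DD/day.
Total K = 79 + 74 + 68 = 221 DD.
Total duration = 221 / 11.5 = 19.217 ≈ 19.2 days.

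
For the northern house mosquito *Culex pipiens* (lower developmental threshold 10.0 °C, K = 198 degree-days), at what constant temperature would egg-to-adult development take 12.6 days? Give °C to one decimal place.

25.7 °C

Required daily accumulation = 198 / 12.6 = 15.714 DD/day.
T = T_base + 15.714 = 10.0 + 15.714 = 25.714 ≈ 25.7 °C.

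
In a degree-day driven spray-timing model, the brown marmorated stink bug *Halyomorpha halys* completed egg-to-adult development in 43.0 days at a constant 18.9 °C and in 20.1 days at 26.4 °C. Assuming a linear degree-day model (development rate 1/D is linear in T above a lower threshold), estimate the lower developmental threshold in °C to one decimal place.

12.3 °C

Linear rate model ⇒ the product D·(T − T_b) is constant across temperatures.
43.0·(18.9 − T_b) = 20.1·(26.4 − T_b)
T_b = (43.0·18.9 − 20.1·26.4) / (43.0 − 20.1) = 282.06 / 22.9 = 12.317 °C ≈ 12.3 °C.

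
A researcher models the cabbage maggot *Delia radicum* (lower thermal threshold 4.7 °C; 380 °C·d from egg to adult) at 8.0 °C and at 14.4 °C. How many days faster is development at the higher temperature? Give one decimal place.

At 8.0 °C: 380 / (8.0 − 4.7) = 380 / 3.3 = 115.152 d.
At 14.4 °C: 380 / (14.4 − 4.7) = 380 / 9.7 = 39.175 d.
Difference = |115.152 − 39.175| = 75.976 ≈ 76.0 days.

76.0 days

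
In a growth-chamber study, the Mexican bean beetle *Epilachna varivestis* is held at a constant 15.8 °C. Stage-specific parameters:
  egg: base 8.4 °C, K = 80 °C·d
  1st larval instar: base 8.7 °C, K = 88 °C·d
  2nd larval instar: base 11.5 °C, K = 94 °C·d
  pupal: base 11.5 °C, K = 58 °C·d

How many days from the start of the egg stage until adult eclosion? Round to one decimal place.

egg: 80 / (15.8 − 8.4) = 80 / 7.4 = 10.811 d.
1st larval instar: 88 / (15.8 − 8.7) = 88 / 7.1 = 12.394 d.
2nd larval instar: 94 / (15.8 − 11.5) = 94 / 4.3 = 21.860 d.
pupal: 58 / (15.8 − 11.5) = 58 / 4.3 = 13.488 d.
Sum = 58.554 ≈ 58.6 days.

58.6 days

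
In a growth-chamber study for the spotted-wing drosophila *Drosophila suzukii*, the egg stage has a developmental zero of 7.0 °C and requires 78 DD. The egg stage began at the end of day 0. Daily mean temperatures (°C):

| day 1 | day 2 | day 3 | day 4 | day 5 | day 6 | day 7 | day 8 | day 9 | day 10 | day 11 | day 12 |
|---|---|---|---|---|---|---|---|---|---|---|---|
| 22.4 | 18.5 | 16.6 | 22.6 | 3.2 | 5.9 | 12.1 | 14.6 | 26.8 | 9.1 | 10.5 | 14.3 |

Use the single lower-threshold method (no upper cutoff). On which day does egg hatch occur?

Daily DD above 7.0 °C: 15.4, 11.5, 9.6, 15.6, 0.0, 0.0, 5.1, 7.6, 19.8, 2.1, 3.5, 7.3.
Cumulative: 15.4, 26.9, 36.5, 52.1, 52.1, 52.1, 57.2, 64.8, 84.6, 86.7, 90.2, 97.5.
The total first reaches 78 DD on day 9.

day 9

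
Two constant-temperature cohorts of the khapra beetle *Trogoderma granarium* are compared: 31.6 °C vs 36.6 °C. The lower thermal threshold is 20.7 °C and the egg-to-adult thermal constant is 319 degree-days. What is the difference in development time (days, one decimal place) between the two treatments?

9.2 days

At 31.6 °C: 319 / (31.6 − 20.7) = 319 / 10.9 = 29.266 d.
At 36.6 °C: 319 / (36.6 − 20.7) = 319 / 15.9 = 20.063 d.
Difference = |29.266 − 20.063| = 9.203 ≈ 9.2 days.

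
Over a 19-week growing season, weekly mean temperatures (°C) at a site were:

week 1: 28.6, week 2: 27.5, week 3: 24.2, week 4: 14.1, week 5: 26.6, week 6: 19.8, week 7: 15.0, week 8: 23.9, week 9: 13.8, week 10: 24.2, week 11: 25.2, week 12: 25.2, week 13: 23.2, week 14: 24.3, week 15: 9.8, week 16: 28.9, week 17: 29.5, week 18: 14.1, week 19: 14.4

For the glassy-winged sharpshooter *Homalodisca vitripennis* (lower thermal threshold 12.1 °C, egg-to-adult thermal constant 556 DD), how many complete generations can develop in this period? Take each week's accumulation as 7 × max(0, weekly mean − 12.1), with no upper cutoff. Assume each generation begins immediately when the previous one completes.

2 generations

Weekly DD (7 × max(0, T̄ − 12.1)): 115.5, 107.8, 84.7, 14.0, 101.5, 53.9, 20.3, 82.6, 11.9, 84.7, 91.7, 91.7, 77.7, 85.4, 0.0, 117.6, 121.8, 14.0, 16.1.
Season total = 1292.9 DD.
Complete generations = ⌊1292.9 / 556⌋ = 2.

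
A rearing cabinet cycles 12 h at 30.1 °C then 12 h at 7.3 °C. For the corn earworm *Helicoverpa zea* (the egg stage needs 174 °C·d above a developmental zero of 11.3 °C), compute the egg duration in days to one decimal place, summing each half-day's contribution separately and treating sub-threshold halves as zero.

18.5 days

Day half: max(0, 30.1 − 11.3) × 0.5 = 18.8 × 0.5 = 9.40 DD.
Night half: max(0, 7.3 − 11.3) × 0.5 = 0.0 × 0.5 = 0.00 DD.
Per 24 h: 9.40 DD/day.
Duration = 174 / 9.40 = 18.511 ≈ 18.5 days.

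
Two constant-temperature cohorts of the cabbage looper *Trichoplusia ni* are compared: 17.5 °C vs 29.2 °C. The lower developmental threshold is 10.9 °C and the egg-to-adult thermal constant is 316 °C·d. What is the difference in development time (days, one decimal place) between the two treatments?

At 17.5 °C: 316 / (17.5 − 10.9) = 316 / 6.6 = 47.879 d.
At 29.2 °C: 316 / (29.2 − 10.9) = 316 / 18.3 = 17.268 d.
Difference = |47.879 − 17.268| = 30.611 ≈ 30.6 days.

30.6 days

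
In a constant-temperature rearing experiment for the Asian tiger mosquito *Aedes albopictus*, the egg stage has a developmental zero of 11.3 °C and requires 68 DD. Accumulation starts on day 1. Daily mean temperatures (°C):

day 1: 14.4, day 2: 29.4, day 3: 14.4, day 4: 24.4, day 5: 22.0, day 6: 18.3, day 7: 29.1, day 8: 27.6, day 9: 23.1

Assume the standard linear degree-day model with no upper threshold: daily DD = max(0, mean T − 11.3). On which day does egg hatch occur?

day 7

Daily DD above 11.3 °C: 3.1, 18.1, 3.1, 13.1, 10.7, 7.0, 17.8, 16.3, 11.8.
Cumulative: 3.1, 21.2, 24.3, 37.4, 48.1, 55.1, 72.9, 89.2, 101.0.
The total first reaches 68 DD on day 7.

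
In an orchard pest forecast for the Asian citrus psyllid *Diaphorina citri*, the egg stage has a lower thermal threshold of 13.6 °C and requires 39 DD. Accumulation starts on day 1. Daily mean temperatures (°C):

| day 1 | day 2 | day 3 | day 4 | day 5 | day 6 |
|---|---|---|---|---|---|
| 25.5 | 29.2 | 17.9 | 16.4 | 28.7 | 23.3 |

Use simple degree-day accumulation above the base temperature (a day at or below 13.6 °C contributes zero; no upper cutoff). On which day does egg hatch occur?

day 5

Daily DD above 13.6 °C: 11.9, 15.6, 4.3, 2.8, 15.1, 9.7.
Cumulative: 11.9, 27.5, 31.8, 34.6, 49.7, 59.4.
The total first reaches 39 DD on day 5.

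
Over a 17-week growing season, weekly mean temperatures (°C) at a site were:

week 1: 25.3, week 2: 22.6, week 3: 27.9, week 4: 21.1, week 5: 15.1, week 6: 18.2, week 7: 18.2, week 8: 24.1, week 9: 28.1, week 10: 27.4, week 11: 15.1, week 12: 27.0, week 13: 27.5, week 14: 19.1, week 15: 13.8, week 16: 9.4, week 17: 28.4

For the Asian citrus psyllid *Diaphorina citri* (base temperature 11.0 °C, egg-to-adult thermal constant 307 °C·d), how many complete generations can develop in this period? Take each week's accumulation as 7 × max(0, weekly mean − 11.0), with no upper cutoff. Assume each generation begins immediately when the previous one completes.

Weekly DD (7 × max(0, T̄ − 11.0)): 100.1, 81.2, 118.3, 70.7, 28.7, 50.4, 50.4, 91.7, 119.7, 114.8, 28.7, 112.0, 115.5, 56.7, 19.6, 0.0, 121.8.
Season total = 1280.3 DD.
Complete generations = ⌊1280.3 / 307⌋ = 4.

4 generations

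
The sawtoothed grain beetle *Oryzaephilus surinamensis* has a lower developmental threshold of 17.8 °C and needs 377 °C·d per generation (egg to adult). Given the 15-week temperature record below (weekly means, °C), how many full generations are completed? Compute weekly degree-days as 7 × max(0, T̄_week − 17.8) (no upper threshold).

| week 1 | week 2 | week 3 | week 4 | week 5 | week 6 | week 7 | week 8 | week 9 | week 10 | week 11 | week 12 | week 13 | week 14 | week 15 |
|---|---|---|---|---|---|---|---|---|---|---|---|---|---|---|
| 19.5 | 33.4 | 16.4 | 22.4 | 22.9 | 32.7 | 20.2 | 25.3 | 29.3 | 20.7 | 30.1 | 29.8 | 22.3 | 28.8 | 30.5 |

2 generations

Weekly DD (7 × max(0, T̄ − 17.8)): 11.9, 109.2, 0.0, 32.2, 35.7, 104.3, 16.8, 52.5, 80.5, 20.3, 86.1, 84.0, 31.5, 77.0, 88.9.
Season total = 830.9 DD.
Complete generations = ⌊830.9 / 377⌋ = 2.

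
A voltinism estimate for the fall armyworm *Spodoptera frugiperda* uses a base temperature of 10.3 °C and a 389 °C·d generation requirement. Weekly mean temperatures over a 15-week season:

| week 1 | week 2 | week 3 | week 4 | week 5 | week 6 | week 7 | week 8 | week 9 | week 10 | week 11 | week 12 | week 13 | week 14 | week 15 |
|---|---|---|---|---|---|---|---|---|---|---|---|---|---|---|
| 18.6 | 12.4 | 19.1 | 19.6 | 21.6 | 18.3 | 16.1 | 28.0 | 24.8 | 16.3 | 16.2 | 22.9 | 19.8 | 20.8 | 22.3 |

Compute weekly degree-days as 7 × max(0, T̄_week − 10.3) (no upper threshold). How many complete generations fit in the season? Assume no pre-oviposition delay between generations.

2 generations

Weekly DD (7 × max(0, T̄ − 10.3)): 58.1, 14.7, 61.6, 65.1, 79.1, 56.0, 40.6, 123.9, 101.5, 42.0, 41.3, 88.2, 66.5, 73.5, 84.0.
Season total = 996.1 DD.
Complete generations = ⌊996.1 / 389⌋ = 2.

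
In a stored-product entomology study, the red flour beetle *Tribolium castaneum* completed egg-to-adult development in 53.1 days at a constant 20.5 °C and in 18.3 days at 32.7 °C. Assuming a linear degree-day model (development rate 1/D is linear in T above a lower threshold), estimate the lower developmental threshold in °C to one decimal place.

14.1 °C

Equal thermal constants: D₁(T₁ − T_b) = D₂(T₂ − T_b).
53.1·(20.5 − T_b) = 18.3·(32.7 − T_b)
T_b = (53.1·20.5 − 18.3·32.7) / (53.1 − 18.3) = 490.14 / 34.8 = 14.084 °C ≈ 14.1 °C.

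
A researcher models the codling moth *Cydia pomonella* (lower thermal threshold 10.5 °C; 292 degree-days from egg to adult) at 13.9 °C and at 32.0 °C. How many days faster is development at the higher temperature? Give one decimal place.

At 13.9 °C: 292 / (13.9 − 10.5) = 292 / 3.4 = 85.882 d.
At 32.0 °C: 292 / (32.0 − 10.5) = 292 / 21.5 = 13.581 d.
Difference = |85.882 − 13.581| = 72.301 ≈ 72.3 days.

72.3 days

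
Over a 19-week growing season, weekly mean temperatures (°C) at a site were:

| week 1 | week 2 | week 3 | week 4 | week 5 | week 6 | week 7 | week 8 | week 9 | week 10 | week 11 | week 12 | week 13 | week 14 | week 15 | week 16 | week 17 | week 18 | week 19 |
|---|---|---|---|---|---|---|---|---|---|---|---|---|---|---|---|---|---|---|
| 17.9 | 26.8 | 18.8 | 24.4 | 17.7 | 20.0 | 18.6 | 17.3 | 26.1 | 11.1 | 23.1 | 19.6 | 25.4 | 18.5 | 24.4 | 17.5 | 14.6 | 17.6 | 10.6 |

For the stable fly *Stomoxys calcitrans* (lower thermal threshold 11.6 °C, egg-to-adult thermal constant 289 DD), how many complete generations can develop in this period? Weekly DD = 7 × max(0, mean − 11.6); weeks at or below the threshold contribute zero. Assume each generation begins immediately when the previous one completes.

Weekly DD (7 × max(0, T̄ − 11.6)): 44.1, 106.4, 50.4, 89.6, 42.7, 58.8, 49.0, 39.9, 101.5, 0.0, 80.5, 56.0, 96.6, 48.3, 89.6, 41.3, 21.0, 42.0, 0.0.
Season total = 1057.7 DD.
Complete generations = ⌊1057.7 / 289⌋ = 3.

3 generations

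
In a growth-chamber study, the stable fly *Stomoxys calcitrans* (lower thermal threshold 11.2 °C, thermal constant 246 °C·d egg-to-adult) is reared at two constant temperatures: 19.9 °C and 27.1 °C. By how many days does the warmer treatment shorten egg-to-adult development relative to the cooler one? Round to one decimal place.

At 19.9 °C: 246 / (19.9 − 11.2) = 246 / 8.7 = 28.276 d.
At 27.1 °C: 246 / (27.1 − 11.2) = 246 / 15.9 = 15.472 d.
Difference = |28.276 − 15.472| = 12.804 ≈ 12.8 days.

12.8 days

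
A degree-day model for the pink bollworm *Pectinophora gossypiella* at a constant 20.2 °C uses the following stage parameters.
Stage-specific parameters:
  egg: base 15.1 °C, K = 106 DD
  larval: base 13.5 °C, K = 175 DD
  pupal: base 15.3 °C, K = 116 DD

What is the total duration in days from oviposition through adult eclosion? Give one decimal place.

egg: 106 / (20.2 − 15.1) = 106 / 5.1 = 20.784 d.
larval: 175 / (20.2 − 13.5) = 175 / 6.7 = 26.119 d.
pupal: 116 / (20.2 − 15.3) = 116 / 4.9 = 23.673 d.
Sum = 70.577 ≈ 70.6 days.

70.6 days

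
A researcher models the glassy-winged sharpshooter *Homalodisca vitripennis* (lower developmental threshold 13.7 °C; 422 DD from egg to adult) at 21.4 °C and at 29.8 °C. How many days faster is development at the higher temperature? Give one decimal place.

28.6 days

At 21.4 °C: 422 / (21.4 − 13.7) = 422 / 7.7 = 54.805 d.
At 29.8 °C: 422 / (29.8 − 13.7) = 422 / 16.1 = 26.211 d.
Difference = |54.805 − 26.211| = 28.594 ≈ 28.6 days.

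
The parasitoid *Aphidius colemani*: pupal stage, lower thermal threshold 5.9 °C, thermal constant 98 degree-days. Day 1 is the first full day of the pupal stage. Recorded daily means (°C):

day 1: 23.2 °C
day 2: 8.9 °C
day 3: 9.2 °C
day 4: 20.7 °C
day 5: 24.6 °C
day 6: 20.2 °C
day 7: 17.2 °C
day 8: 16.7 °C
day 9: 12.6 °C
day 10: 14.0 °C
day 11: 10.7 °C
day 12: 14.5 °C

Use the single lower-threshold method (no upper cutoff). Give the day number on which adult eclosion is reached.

Daily DD above 5.9 °C: 17.3, 3.0, 3.3, 14.8, 18.7, 14.3, 11.3, 10.8, 6.7, 8.1, 4.8, 8.6.
Cumulative: 17.3, 20.3, 23.6, 38.4, 57.1, 71.4, 82.7, 93.5, 100.2, 108.3, 113.1, 121.7.
The total first reaches 98 DD on day 9.

day 9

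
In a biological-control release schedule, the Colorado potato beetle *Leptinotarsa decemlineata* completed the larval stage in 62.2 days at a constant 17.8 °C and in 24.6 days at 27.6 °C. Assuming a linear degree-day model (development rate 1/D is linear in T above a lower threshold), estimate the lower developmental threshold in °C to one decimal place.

11.4 °C

Under the model K = D·(T − T_b), so D₁·(T₁ − T_b) = D₂·(T₂ − T_b).
62.2·(17.8 − T_b) = 24.6·(27.6 − T_b)
T_b = (62.2·17.8 − 24.6·27.6) / (62.2 − 24.6) = 428.20 / 37.6 = 11.388 °C ≈ 11.4 °C.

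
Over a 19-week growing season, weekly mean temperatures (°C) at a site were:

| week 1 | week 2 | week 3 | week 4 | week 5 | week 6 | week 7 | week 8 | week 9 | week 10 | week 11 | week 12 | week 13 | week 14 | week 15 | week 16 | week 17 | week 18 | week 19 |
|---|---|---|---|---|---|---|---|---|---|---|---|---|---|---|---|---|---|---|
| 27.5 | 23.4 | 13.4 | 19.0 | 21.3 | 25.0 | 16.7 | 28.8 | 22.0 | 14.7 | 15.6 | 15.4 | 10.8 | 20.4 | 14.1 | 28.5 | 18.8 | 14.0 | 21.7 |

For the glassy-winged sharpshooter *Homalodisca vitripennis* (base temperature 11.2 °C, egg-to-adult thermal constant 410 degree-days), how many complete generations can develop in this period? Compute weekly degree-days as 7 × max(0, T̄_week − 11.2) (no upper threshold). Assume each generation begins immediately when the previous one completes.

2 generations

Weekly DD (7 × max(0, T̄ − 11.2)): 114.1, 85.4, 15.4, 54.6, 70.7, 96.6, 38.5, 123.2, 75.6, 24.5, 30.8, 29.4, 0.0, 64.4, 20.3, 121.1, 53.2, 19.6, 73.5.
Season total = 1110.9 DD.
Complete generations = ⌊1110.9 / 410⌋ = 2.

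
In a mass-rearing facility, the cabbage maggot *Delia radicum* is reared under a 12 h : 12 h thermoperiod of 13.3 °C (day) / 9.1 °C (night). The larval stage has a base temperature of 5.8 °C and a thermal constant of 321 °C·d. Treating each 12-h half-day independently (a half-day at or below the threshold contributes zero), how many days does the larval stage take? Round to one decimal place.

Day half: max(0, 13.3 − 5.8) × 0.5 = 7.5 × 0.5 = 3.75 DD.
Night half: max(0, 9.1 − 5.8) × 0.5 = 3.3 × 0.5 = 1.65 DD.
Per 24 h: 5.40 DD/day.
Duration = 321 / 5.40 = 59.444 ≈ 59.4 days.

59.4 days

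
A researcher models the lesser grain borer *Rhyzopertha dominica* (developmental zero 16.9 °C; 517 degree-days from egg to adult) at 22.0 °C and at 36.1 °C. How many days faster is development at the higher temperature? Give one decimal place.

At 22.0 °C: 517 / (22.0 − 16.9) = 517 / 5.1 = 101.373 d.
At 36.1 °C: 517 / (36.1 − 16.9) = 517 / 19.2 = 26.927 d.
Difference = |101.373 − 26.927| = 74.445 ≈ 74.4 days.

74.4 days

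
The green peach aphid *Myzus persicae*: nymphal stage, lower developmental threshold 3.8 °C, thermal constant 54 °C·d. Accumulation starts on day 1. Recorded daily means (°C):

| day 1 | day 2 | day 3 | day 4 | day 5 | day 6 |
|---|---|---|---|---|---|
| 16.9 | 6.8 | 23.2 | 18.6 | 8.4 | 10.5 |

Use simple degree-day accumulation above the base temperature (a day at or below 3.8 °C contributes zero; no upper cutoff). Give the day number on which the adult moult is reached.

day 5

Daily DD above 3.8 °C: 13.1, 3.0, 19.4, 14.8, 4.6, 6.7.
Cumulative: 13.1, 16.1, 35.5, 50.3, 54.9, 61.6.
The total first reaches 54 DD on day 5.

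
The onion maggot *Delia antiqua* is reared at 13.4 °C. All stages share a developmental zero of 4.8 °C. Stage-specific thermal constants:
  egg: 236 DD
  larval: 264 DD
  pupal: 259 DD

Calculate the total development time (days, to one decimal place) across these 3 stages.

Daily accumulation at 13.4 °C = 13.4 − 4.8 = 8.6 DD/day.
Total K = 236 + 264 + 259 = 759 DD.
Total duration = 759 / 8.6 = 88.256 ≈ 88.3 days.

88.3 days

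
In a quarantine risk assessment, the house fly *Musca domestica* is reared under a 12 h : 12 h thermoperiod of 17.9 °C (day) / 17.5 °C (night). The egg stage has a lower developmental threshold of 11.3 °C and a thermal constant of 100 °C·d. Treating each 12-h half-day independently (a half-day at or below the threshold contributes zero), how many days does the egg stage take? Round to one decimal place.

Day half: max(0, 17.9 − 11.3) × 0.5 = 6.6 × 0.5 = 3.30 DD.
Night half: max(0, 17.5 − 11.3) × 0.5 = 6.2 × 0.5 = 3.10 DD.
Per 24 h: 6.40 DD/day.
Duration = 100 / 6.40 = 15.625 ≈ 15.6 days.

15.6 days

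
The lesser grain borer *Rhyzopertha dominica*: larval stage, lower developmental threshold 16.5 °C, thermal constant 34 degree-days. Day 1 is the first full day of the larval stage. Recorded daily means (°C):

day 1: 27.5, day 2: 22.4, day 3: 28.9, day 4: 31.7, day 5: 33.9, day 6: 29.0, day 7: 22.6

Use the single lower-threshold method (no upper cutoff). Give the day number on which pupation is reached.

day 4

Daily DD above 16.5 °C: 11.0, 5.9, 12.4, 15.2, 17.4, 12.5, 6.1.
Cumulative: 11.0, 16.9, 29.3, 44.5, 61.9, 74.4, 80.5.
The total first reaches 34 DD on day 4.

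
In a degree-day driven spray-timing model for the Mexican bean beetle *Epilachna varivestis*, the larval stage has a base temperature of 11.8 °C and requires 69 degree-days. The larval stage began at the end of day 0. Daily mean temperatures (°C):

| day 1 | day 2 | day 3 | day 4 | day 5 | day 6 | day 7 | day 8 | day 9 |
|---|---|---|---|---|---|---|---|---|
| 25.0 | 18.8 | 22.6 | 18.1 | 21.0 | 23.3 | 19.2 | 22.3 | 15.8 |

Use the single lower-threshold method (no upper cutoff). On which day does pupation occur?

Daily DD above 11.8 °C: 13.2, 7.0, 10.8, 6.3, 9.2, 11.5, 7.4, 10.5, 4.0.
Cumulative: 13.2, 20.2, 31.0, 37.3, 46.5, 58.0, 65.4, 75.9, 79.9.
The total first reaches 69 DD on day 8.

day 8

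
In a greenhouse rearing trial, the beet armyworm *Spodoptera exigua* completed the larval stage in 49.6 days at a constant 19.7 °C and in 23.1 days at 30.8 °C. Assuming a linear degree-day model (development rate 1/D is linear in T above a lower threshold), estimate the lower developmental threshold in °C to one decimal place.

10.0 °C

Linear rate model ⇒ the product D·(T − T_b) is constant across temperatures.
49.6·(19.7 − T_b) = 23.1·(30.8 − T_b)
T_b = (49.6·19.7 − 23.1·30.8) / (49.6 − 23.1) = 265.64 / 26.5 = 10.024 °C ≈ 10.0 °C.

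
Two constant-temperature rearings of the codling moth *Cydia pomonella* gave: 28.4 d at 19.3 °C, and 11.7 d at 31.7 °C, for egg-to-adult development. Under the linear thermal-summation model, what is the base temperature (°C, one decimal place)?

10.6 °C

Equal thermal constants: D₁(T₁ − T_b) = D₂(T₂ − T_b).
28.4·(19.3 − T_b) = 11.7·(31.7 − T_b)
T_b = (28.4·19.3 − 11.7·31.7) / (28.4 − 11.7) = 177.23 / 16.7 = 10.613 °C ≈ 10.6 °C.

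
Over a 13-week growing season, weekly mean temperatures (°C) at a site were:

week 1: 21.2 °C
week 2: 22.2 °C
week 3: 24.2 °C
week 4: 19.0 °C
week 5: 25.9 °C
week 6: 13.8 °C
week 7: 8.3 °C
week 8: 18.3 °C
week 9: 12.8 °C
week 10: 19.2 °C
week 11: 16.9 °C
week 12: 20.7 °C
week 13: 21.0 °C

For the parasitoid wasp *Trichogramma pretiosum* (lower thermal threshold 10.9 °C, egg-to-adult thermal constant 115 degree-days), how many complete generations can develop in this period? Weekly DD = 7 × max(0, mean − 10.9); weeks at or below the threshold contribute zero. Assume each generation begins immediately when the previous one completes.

Weekly DD (7 × max(0, T̄ − 10.9)): 72.1, 79.1, 93.1, 56.7, 105.0, 20.3, 0.0, 51.8, 13.3, 58.1, 42.0, 68.6, 70.7.
Season total = 730.8 DD.
Complete generations = ⌊730.8 / 115⌋ = 6.

6 generations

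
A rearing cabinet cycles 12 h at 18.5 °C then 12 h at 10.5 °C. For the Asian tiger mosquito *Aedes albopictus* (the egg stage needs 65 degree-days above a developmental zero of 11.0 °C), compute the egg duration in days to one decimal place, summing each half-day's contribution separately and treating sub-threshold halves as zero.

17.3 days

Day half: max(0, 18.5 − 11.0) × 0.5 = 7.5 × 0.5 = 3.75 DD.
Night half: max(0, 10.5 − 11.0) × 0.5 = 0.0 × 0.5 = 0.00 DD.
Per 24 h: 3.75 DD/day.
Duration = 65 / 3.75 = 17.333 ≈ 17.3 days.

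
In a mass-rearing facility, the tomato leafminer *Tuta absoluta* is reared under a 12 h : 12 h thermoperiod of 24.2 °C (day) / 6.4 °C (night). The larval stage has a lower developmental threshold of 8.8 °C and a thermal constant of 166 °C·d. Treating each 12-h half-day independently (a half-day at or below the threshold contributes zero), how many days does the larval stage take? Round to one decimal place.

Day half: max(0, 24.2 − 8.8) × 0.5 = 15.4 × 0.5 = 7.70 DD.
Night half: max(0, 6.4 − 8.8) × 0.5 = 0.0 × 0.5 = 0.00 DD.
Per 24 h: 7.70 DD/day.
Duration = 166 / 7.70 = 21.558 ≈ 21.6 days.

21.6 days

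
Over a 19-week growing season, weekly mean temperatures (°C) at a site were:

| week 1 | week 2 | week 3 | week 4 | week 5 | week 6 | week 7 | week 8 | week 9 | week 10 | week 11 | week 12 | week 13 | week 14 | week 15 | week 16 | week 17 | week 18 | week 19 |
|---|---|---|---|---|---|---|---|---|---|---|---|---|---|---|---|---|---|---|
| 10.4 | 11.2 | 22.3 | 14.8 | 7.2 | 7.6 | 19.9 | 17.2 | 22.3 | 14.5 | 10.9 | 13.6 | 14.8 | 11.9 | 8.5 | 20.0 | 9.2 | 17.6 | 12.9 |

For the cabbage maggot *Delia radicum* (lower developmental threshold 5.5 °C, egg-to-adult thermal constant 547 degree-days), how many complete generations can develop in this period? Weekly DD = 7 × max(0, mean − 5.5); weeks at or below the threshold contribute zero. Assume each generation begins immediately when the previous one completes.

2 generations

Weekly DD (7 × max(0, T̄ − 5.5)): 34.3, 39.9, 117.6, 65.1, 11.9, 14.7, 100.8, 81.9, 117.6, 63.0, 37.8, 56.7, 65.1, 44.8, 21.0, 101.5, 25.9, 84.7, 51.8.
Season total = 1136.1 DD.
Complete generations = ⌊1136.1 / 547⌋ = 2.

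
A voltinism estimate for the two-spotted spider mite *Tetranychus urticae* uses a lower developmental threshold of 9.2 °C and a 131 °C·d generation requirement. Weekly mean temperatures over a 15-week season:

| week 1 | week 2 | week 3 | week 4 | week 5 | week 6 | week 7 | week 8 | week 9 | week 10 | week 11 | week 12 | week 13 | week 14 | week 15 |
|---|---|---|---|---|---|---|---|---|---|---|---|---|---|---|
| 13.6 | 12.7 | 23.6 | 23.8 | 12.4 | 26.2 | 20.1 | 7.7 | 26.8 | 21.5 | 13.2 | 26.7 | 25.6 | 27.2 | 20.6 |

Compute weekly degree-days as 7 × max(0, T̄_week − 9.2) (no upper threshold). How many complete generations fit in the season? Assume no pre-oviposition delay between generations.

8 generations

Weekly DD (7 × max(0, T̄ − 9.2)): 30.8, 24.5, 100.8, 102.2, 22.4, 119.0, 76.3, 0.0, 123.2, 86.1, 28.0, 122.5, 114.8, 126.0, 79.8.
Season total = 1156.4 DD.
Complete generations = ⌊1156.4 / 131⌋ = 8.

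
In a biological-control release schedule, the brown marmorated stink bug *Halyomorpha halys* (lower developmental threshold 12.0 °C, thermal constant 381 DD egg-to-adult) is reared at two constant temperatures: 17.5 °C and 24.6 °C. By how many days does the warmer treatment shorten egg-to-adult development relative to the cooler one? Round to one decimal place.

At 17.5 °C: 381 / (17.5 − 12.0) = 381 / 5.5 = 69.273 d.
At 24.6 °C: 381 / (24.6 − 12.0) = 381 / 12.6 = 30.238 d.
Difference = |69.273 − 30.238| = 39.035 ≈ 39.0 days.

39.0 days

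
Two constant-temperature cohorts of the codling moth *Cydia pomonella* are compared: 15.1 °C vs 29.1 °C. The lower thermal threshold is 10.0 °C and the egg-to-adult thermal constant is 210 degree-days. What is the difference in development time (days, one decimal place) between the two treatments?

30.2 days

At 15.1 °C: 210 / (15.1 − 10.0) = 210 / 5.1 = 41.176 d.
At 29.1 °C: 210 / (29.1 − 10.0) = 210 / 19.1 = 10.995 d.
Difference = |41.176 − 10.995| = 30.182 ≈ 30.2 days.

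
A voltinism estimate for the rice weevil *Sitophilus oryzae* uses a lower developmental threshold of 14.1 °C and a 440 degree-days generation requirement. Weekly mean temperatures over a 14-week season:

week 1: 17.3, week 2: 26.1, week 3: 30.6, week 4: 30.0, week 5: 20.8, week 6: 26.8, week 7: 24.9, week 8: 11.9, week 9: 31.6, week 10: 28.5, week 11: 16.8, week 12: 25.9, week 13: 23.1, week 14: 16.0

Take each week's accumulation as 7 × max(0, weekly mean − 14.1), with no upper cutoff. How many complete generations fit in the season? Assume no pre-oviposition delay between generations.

2 generations

Weekly DD (7 × max(0, T̄ − 14.1)): 22.4, 84.0, 115.5, 111.3, 46.9, 88.9, 75.6, 0.0, 122.5, 100.8, 18.9, 82.6, 63.0, 13.3.
Season total = 945.7 DD.
Complete generations = ⌊945.7 / 440⌋ = 2.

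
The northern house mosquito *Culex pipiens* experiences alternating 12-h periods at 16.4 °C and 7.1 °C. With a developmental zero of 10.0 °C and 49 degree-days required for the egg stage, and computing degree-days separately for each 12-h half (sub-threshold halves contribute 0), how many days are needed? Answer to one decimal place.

15.3 days

Day half: max(0, 16.4 − 10.0) × 0.5 = 6.4 × 0.5 = 3.20 DD.
Night half: max(0, 7.1 − 10.0) × 0.5 = 0.0 × 0.5 = 0.00 DD.
Per 24 h: 3.20 DD/day.
Duration = 49 / 3.20 = 15.313 ≈ 15.3 days.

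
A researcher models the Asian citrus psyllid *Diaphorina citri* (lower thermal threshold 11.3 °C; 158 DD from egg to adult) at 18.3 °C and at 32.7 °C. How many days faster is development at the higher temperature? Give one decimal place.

At 18.3 °C: 158 / (18.3 − 11.3) = 158 / 7.0 = 22.571 d.
At 32.7 °C: 158 / (32.7 − 11.3) = 158 / 21.4 = 7.383 d.
Difference = |22.571 − 7.383| = 15.188 ≈ 15.2 days.

15.2 days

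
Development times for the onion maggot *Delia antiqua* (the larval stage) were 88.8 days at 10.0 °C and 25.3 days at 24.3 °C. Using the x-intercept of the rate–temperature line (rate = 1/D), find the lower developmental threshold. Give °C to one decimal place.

Equal thermal constants: D₁(T₁ − T_b) = D₂(T₂ − T_b).
88.8·(10.0 − T_b) = 25.3·(24.3 − T_b)
T_b = (88.8·10.0 − 25.3·24.3) / (88.8 − 25.3) = 273.21 / 63.5 = 4.303 °C ≈ 4.3 °C.

4.3 °C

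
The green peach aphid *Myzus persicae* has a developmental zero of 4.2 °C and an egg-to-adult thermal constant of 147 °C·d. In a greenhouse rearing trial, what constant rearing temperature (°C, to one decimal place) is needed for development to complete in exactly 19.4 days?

11.8 °C

Required daily accumulation = 147 / 19.4 = 7.577 DD/day.
T = T_base + 7.577 = 4.2 + 7.577 = 11.777 ≈ 11.8 °C.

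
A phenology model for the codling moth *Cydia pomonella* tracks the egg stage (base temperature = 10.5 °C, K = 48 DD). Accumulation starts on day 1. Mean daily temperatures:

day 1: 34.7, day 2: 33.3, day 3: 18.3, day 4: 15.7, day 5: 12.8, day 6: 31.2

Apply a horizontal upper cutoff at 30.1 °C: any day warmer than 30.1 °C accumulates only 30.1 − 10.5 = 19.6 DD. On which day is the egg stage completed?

day 4

Daily DD above 10.5 °C (capped at 19.6): 19.6, 19.6, 7.8, 5.2, 2.3, 19.6.
Cumulative: 19.6, 39.2, 47.0, 52.2, 54.5, 74.1.
The total first reaches 48 DD on day 4.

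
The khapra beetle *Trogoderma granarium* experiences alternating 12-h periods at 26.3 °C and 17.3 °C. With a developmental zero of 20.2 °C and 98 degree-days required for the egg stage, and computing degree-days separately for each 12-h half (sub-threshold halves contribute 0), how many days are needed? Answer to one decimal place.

32.1 days

Day half: max(0, 26.3 − 20.2) × 0.5 = 6.1 × 0.5 = 3.05 DD.
Night half: max(0, 17.3 − 20.2) × 0.5 = 0.0 × 0.5 = 0.00 DD.
Per 24 h: 3.05 DD/day.
Duration = 98 / 3.05 = 32.131 ≈ 32.1 days.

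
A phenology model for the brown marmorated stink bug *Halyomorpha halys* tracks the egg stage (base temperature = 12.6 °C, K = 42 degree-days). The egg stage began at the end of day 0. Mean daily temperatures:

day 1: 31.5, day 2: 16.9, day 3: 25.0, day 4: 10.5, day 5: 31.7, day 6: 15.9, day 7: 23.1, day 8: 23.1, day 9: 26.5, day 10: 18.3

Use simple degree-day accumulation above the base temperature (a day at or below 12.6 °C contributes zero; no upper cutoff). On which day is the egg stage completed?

day 5

Daily DD above 12.6 °C: 18.9, 4.3, 12.4, 0.0, 19.1, 3.3, 10.5, 10.5, 13.9, 5.7.
Cumulative: 18.9, 23.2, 35.6, 35.6, 54.7, 58.0, 68.5, 79.0, 92.9, 98.6.
The total first reaches 42 DD on day 5.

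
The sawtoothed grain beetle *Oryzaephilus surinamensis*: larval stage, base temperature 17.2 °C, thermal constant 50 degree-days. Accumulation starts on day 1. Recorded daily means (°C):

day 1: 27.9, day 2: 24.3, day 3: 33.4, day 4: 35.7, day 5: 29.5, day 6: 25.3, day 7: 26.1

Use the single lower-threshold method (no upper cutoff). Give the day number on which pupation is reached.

Daily DD above 17.2 °C: 10.7, 7.1, 16.2, 18.5, 12.3, 8.1, 8.9.
Cumulative: 10.7, 17.8, 34.0, 52.5, 64.8, 72.9, 81.8.
The total first reaches 50 DD on day 4.

day 4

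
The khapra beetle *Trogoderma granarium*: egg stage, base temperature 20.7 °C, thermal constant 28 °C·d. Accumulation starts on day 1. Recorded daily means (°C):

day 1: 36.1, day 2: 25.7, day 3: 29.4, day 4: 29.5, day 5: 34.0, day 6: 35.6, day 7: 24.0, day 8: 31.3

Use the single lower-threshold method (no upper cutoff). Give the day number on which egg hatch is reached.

Daily DD above 20.7 °C: 15.4, 5.0, 8.7, 8.8, 13.3, 14.9, 3.3, 10.6.
Cumulative: 15.4, 20.4, 29.1, 37.9, 51.2, 66.1, 69.4, 80.0.
The total first reaches 28 DD on day 3.

day 3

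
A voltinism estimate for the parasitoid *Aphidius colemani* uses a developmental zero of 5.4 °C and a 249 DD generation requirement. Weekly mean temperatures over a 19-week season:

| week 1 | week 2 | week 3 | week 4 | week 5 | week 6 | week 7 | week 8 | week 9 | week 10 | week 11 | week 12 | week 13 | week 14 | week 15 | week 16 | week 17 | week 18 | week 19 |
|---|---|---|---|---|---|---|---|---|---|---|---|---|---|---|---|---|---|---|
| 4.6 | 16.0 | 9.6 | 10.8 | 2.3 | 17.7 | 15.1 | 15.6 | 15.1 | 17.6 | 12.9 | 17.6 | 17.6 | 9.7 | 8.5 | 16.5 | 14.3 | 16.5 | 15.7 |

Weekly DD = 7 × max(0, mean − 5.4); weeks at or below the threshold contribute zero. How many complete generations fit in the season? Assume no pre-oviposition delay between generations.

Weekly DD (7 × max(0, T̄ − 5.4)): 0.0, 74.2, 29.4, 37.8, 0.0, 86.1, 67.9, 71.4, 67.9, 85.4, 52.5, 85.4, 85.4, 30.1, 21.7, 77.7, 62.3, 77.7, 72.1.
Season total = 1085.0 DD.
Complete generations = ⌊1085.0 / 249⌋ = 4.

4 generations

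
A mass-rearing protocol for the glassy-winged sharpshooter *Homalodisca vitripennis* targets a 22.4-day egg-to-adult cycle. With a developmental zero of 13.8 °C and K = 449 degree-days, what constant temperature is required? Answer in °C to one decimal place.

Required daily accumulation = 449 / 22.4 = 20.045 DD/day.
T = T_base + 20.045 = 13.8 + 20.045 = 33.845 ≈ 33.8 °C.

33.8 °C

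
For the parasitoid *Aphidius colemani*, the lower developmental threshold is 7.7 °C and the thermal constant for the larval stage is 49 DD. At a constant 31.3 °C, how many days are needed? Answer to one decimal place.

Daily accumulation = 31.3 − 7.7 = 23.6 DD/day.
Duration = 49 / 23.6 = 2.076 ≈ 2.1 days.

2.1 days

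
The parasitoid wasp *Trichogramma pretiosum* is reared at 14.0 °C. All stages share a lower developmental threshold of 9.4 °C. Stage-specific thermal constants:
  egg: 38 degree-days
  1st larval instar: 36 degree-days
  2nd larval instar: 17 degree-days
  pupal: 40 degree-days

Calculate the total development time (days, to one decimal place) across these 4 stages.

28.5 days

Daily accumulation at 14.0 °C = 14.0 − 9.4 = 4.6 DD/day.
Total K = 38 + 36 + 17 + 40 = 131 DD.
Total duration = 131 / 4.6 = 28.478 ≈ 28.5 days.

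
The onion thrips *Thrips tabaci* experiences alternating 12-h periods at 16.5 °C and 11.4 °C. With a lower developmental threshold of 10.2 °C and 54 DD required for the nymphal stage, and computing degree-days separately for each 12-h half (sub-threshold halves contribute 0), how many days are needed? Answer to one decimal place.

Day half: max(0, 16.5 − 10.2) × 0.5 = 6.3 × 0.5 = 3.15 DD.
Night half: max(0, 11.4 − 10.2) × 0.5 = 1.2 × 0.5 = 0.60 DD.
Per 24 h: 3.75 DD/day.
Duration = 54 / 3.75 = 14.400 ≈ 14.4 days.

14.4 days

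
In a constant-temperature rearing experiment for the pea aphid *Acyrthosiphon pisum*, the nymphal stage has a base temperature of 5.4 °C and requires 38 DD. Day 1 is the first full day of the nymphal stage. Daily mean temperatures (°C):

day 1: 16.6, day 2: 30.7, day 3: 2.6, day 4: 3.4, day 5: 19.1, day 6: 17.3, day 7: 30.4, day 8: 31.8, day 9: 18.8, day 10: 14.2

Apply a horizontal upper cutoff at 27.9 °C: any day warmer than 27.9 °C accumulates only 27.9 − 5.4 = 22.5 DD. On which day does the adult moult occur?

Daily DD above 5.4 °C (capped at 22.5): 11.2, 22.5, 0.0, 0.0, 13.7, 11.9, 22.5, 22.5, 13.4, 8.8.
Cumulative: 11.2, 33.7, 33.7, 33.7, 47.4, 59.3, 81.8, 104.3, 117.7, 126.5.
The total first reaches 38 DD on day 5.

day 5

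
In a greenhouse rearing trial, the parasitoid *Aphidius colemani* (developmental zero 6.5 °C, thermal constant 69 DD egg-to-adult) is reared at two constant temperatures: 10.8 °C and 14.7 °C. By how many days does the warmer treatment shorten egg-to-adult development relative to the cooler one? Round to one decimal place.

7.6 days

At 10.8 °C: 69 / (10.8 − 6.5) = 69 / 4.3 = 16.047 d.
At 14.7 °C: 69 / (14.7 − 6.5) = 69 / 8.2 = 8.415 d.
Difference = |16.047 − 8.415| = 7.632 ≈ 7.6 days.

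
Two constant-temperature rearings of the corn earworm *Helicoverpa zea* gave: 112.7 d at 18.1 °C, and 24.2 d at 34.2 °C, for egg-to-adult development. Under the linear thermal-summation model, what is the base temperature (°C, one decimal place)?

Under the model K = D·(T − T_b), so D₁·(T₁ − T_b) = D₂·(T₂ − T_b).
112.7·(18.1 − T_b) = 24.2·(34.2 − T_b)
T_b = (112.7·18.1 − 24.2·34.2) / (112.7 − 24.2) = 1212.23 / 88.5 = 13.698 °C ≈ 13.7 °C.

13.7 °C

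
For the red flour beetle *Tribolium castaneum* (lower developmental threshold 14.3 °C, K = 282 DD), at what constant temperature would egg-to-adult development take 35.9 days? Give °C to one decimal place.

Required daily accumulation = 282 / 35.9 = 7.855 DD/day.
T = T_base + 7.855 = 14.3 + 7.855 = 22.155 ≈ 22.2 °C.

22.2 °C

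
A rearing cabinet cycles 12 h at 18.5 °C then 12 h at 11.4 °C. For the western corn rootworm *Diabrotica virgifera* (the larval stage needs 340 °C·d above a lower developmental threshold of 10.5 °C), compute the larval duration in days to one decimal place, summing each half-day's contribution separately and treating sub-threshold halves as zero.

Day half: max(0, 18.5 − 10.5) × 0.5 = 8.0 × 0.5 = 4.00 DD.
Night half: max(0, 11.4 − 10.5) × 0.5 = 0.9 × 0.5 = 0.45 DD.
Per 24 h: 4.45 DD/day.
Duration = 340 / 4.45 = 76.404 ≈ 76.4 days.

76.4 days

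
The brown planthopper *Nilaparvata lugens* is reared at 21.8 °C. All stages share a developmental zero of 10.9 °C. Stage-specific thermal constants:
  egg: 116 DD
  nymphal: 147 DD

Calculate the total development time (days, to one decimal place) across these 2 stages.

24.1 days

Daily accumulation at 21.8 °C = 21.8 − 10.9 = 10.9 DD/day.
Total K = 116 + 147 = 263 DD.
Total duration = 263 / 10.9 = 24.128 ≈ 24.1 days.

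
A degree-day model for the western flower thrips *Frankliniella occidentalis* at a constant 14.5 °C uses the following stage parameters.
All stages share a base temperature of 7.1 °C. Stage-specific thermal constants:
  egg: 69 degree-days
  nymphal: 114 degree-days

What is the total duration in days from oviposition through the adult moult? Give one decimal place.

Daily accumulation at 14.5 °C = 14.5 − 7.1 = 7.4 DD/day.
Total K = 69 + 114 = 183 DD.
Total duration = 183 / 7.4 = 24.730 ≈ 24.7 days.

24.7 days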